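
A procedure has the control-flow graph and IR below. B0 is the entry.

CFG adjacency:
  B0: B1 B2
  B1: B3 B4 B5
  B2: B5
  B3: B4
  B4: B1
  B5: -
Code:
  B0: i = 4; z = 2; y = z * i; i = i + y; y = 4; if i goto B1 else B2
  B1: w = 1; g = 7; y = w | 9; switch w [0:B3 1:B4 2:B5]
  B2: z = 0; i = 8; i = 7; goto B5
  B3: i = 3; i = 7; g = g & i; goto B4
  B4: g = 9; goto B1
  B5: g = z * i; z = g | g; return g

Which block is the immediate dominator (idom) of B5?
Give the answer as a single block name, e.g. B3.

idom tree: B1←B0 B2←B0 B3←B1 B4←B1 B5←B0
Dom∩ at merges:
  B1: preds {B0,B4}: {B0} ∩ {B0,B1,B4} = {B0}; idom=B0
  B4: preds {B1,B3}: {B0,B1} ∩ {B0,B1,B3} = {B0,B1}; idom=B1
  B5: preds {B1,B2}: {B0,B1} ∩ {B0,B2} = {B0}; idom=B0

idom(B5) = B0

Answer: B0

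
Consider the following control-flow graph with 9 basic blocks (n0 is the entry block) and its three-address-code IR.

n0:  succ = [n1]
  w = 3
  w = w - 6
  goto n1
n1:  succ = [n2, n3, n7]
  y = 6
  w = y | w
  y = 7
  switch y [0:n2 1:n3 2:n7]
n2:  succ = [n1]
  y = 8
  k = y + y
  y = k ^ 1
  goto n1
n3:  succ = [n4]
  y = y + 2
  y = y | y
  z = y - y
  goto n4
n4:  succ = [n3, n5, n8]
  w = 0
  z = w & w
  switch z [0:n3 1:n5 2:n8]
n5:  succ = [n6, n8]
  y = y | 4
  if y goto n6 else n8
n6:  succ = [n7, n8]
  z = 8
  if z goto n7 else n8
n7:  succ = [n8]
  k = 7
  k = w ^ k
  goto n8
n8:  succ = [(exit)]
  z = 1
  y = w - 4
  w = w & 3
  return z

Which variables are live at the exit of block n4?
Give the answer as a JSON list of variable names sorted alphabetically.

Answer: ["w", "y"]

Analysis:
def/use:
  n0 def {w} use ∅
  n1 def {w,y} use {w}
  n2 def {k,y} use ∅
  n3 def {y,z} use {y}
  n4 def {w,z} use ∅
  n5 def {y} use {y}
  n6 def {z} use ∅
  n7 def {k} use {w}
  n8 def {w,y,z} use {w}

Backward fixpoint:
  n0 li=∅ lo={w}
  n1 li={w} lo={w,y}
  n2 li={w} lo={w}
  n3 li={y} lo={y}
  n4 li={y} lo={w,y}
  n5 li={w,y} lo={w}
  n6 li={w} lo={w}
  n7 li={w} lo={w}
  n8 li={w} lo=∅

live-out(n4) = ["w", "y"]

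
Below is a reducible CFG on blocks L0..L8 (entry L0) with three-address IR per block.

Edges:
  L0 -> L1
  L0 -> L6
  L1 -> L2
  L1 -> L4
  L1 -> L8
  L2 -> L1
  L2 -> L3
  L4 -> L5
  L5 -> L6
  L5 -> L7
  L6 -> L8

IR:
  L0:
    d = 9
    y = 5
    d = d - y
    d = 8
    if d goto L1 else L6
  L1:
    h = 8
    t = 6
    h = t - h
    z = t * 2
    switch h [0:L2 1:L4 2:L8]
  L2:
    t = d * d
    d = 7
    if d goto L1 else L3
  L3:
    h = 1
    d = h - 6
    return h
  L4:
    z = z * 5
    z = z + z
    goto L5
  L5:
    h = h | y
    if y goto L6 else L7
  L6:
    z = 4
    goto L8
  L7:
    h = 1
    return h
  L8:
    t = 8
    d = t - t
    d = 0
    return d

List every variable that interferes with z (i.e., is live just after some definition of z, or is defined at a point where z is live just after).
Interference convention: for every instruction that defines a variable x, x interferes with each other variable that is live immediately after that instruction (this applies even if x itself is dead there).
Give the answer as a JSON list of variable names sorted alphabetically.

Answer: ["d", "h", "y"]

Derivation:
Per-block:
  L0 def {d,y} use ∅
  L1 def {h,t,z} use ∅
  L2 def {d,t} use {d}
  L3 def {d,h} use ∅
  L4 def {z} use {z}
  L5 def {h} use {h,y}
  L6 def {z} use ∅
  L7 def {h} use ∅
  L8 def {d,t} use ∅

Live sets:
  live L0: ∅→{d,y}
  live L1: {d,y}→{d,h,y,z}
  live L2: {d,y}→{d,y}
  live L3: ∅→∅
  live L4: {h,y,z}→{h,y}
  live L5: {h,y}→∅
  live L6: ∅→∅
  live L7: ∅→∅
  live L8: ∅→∅

Conflict graph:
  d↔{h,t,y,z}
  h↔{d,t,y,z}
  t↔{d,h,y}
  y↔{d,h,t,z}
  z↔{d,h,y}

N(z) = ["d", "h", "y"]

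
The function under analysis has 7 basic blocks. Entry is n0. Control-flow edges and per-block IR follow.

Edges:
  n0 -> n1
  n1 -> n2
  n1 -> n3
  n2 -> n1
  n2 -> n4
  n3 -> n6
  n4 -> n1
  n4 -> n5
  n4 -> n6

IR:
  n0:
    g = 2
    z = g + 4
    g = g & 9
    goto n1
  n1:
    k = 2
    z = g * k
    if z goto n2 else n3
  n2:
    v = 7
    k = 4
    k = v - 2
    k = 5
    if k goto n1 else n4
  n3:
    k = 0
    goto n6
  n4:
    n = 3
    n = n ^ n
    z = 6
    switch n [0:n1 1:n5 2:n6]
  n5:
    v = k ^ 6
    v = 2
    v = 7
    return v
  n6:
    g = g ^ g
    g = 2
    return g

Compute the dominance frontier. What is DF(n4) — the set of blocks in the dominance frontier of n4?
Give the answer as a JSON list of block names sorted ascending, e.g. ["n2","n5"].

Answer: ["n1", "n6"]

Working:
idom tree: n1←n0 n2←n1 n3←n1 n4←n2 n5←n4 n6←n1
Join-block Dom:
  n1: preds {n0,n2,n4}: {n0} ∩ {n0,n1,n2} ∩ {n0,n1,n2,n4} = {n0}; idom=n0
  n6: preds {n3,n4}: {n0,n1,n3} ∩ {n0,n1,n2,n4} = {n0,n1}; idom=n1

DF walk-up:
  n1←n0: walk · to n0
  n1←n2: walk n2→n1 to n0
  n1←n4: walk n4→n2→n1 to n0
  n6←n3: walk n3 to n1
  n6←n4: walk n4→n2 to n1
  n0: DF=∅
  n1: DF={n1}
  n2: DF={n1,n6}
  n3: DF={n6}
  n4: DF={n1,n6}
  n5: DF=∅
  n6: DF=∅

DF(n4) = ["n1", "n6"]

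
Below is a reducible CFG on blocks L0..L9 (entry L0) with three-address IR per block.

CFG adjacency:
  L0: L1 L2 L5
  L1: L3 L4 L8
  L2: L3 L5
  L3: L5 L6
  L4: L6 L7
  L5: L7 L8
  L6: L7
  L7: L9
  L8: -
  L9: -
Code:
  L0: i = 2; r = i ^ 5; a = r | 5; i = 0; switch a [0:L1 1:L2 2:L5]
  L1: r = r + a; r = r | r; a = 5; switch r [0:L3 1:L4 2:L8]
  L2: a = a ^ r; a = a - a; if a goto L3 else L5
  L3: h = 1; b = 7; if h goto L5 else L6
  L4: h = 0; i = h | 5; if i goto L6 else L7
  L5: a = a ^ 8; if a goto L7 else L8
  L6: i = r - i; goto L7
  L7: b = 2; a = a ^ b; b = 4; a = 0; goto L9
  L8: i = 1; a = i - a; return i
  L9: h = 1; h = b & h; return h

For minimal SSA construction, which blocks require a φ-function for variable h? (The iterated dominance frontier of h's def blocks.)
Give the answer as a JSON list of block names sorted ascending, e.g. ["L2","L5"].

idom tree: L1←L0 L2←L0 L3←L0 L4←L1 L5←L0 L6←L0 L7←L0 L8←L0 L9←L7
Dom∩ at merges:
  L3: preds {L1,L2}: {L0,L1} ∩ {L0,L2} = {L0}; idom=L0
  L5: preds {L0,L2,L3}: {L0} ∩ {L0,L2} ∩ {L0,L3} = {L0}; idom=L0
  L6: preds {L3,L4}: {L0,L3} ∩ {L0,L1,L4} = {L0}; idom=L0
  L7: preds {L4,L5,L6}: {L0,L1,L4} ∩ {L0,L5} ∩ {L0,L6} = {L0}; idom=L0
  L8: preds {L1,L5}: {L0,L1} ∩ {L0,L5} = {L0}; idom=L0

DF derivation:
  join L3 pred L1: L1 stop@L0
  join L3 pred L2: L2 stop@L0
  join L5 pred L0: · stop@L0
  join L5 pred L2: L2 stop@L0
  join L5 pred L3: L3 stop@L0
  join L6 pred L3: L3 stop@L0
  join L6 pred L4: L4→L1 stop@L0
  join L7 pred L4: L4→L1 stop@L0
  join L7 pred L5: L5 stop@L0
  join L7 pred L6: L6 stop@L0
  join L8 pred L1: L1 stop@L0
  join L8 pred L5: L5 stop@L0
  DF(L0)=∅
  DF(L1)={L3,L6,L7,L8}
  DF(L2)={L3,L5}
  DF(L3)={L5,L6}
  DF(L4)={L6,L7}
  DF(L5)={L7,L8}
  DF(L6)={L7}
  DF(L7)=∅
  DF(L8)=∅
  DF(L9)=∅

φ for h: defs {L3,L4,L9}
  DF⁺ = {L5,L6,L7,L8}

Answer: ["L5", "L6", "L7", "L8"]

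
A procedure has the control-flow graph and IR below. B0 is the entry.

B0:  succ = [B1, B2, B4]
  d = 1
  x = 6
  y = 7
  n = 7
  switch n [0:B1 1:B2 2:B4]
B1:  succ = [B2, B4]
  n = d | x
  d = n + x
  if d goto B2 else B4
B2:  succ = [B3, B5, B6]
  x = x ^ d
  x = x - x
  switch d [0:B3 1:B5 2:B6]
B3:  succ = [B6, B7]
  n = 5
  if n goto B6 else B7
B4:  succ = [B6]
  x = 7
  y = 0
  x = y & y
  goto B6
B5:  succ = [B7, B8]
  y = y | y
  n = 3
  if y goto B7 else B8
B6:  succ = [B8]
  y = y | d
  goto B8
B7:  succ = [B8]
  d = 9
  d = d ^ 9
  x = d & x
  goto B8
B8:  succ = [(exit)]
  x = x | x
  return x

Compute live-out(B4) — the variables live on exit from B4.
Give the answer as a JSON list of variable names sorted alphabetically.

Answer: ["d", "x", "y"]

Analysis:
Per-block:
  B0: def={d,n,x,y} ue=∅
  B1: def={d,n} ue={d,x}
  B2: def={x} ue={d,x}
  B3: def={n} ue=∅
  B4: def={x,y} ue=∅
  B5: def={n,y} ue={y}
  B6: def={y} ue={d,y}
  B7: def={d,x} ue={x}
  B8: def={x} ue={x}

Backward fixpoint:
  B0 li=∅ lo={d,x,y}
  B1 li={d,x,y} lo={d,x,y}
  B2 li={d,x,y} lo={d,x,y}
  B3 li={d,x,y} lo={d,x,y}
  B4 li={d} lo={d,x,y}
  B5 li={x,y} lo={x}
  B6 li={d,x,y} lo={x}
  B7 li={x} lo={x}
  B8 li={x} lo=∅

live-out(B4) = ["d", "x", "y"]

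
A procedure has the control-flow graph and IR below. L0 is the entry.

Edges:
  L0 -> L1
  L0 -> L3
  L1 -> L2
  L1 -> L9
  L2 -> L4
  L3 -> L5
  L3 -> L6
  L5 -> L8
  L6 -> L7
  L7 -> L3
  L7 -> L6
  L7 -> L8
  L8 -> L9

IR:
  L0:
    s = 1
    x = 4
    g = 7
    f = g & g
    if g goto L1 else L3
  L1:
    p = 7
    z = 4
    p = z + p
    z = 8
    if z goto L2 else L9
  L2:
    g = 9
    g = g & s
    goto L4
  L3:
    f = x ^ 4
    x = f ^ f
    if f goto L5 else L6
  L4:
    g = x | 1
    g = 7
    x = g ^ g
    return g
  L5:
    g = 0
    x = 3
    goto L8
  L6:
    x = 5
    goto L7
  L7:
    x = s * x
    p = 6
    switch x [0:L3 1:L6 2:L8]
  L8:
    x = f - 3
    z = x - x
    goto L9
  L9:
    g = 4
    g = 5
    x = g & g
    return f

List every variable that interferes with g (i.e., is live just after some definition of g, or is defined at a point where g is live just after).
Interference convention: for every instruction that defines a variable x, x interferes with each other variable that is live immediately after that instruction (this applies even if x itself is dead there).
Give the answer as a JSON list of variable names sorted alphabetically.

def/use:
  L0: {f,g,s,x} / ∅
  L1: {p,z} / ∅
  L2: {g} / {s}
  L3: {f,x} / {x}
  L4: {g,x} / {x}
  L5: {g,x} / ∅
  L6: {x} / ∅
  L7: {p,x} / {s,x}
  L8: {x,z} / {f}
  L9: {g,x} / {f}

Live sets:
  live L0: ∅→{f,s,x}
  live L1: {f,s,x}→{f,s,x}
  live L2: {s,x}→{x}
  live L3: {s,x}→{f,s}
  live L4: {x}→∅
  live L5: {f}→{f}
  live L6: {f,s}→{f,s,x}
  live L7: {f,s,x}→{f,s,x}
  live L8: {f}→{f}
  live L9: {f}→∅

Interference:
  f — {g,p,s,x,z}
  g — {f,s,x}
  p — {f,s,x,z}
  s — {f,g,p,x,z}
  x — {f,g,p,s,z}
  z — {f,p,s,x}

N(g) = ["f", "s", "x"]

Answer: ["f", "s", "x"]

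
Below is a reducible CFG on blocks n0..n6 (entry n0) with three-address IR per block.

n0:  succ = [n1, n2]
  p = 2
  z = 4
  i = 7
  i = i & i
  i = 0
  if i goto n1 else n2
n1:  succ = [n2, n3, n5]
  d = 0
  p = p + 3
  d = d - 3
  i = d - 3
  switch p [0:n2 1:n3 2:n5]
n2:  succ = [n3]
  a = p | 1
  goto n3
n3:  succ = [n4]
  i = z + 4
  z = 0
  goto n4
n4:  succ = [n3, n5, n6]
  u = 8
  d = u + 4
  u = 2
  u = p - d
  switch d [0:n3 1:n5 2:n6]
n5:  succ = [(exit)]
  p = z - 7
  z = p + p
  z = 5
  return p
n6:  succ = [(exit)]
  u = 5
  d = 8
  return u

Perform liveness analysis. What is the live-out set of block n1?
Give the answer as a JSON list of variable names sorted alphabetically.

Per-block:
  n0 def {i,p,z} use ∅
  n1 def {d,i,p} use {p}
  n2 def {a} use {p}
  n3 def {i,z} use {z}
  n4 def {d,u} use {p}
  n5 def {p,z} use {z}
  n6 def {d,u} use ∅

Live sets:
  n0: in=∅ out={p,z}
  n1: in={p,z} out={p,z}
  n2: in={p,z} out={p,z}
  n3: in={p,z} out={p,z}
  n4: in={p,z} out={p,z}
  n5: in={z} out=∅
  n6: in=∅ out=∅

live-out(n1) = ["p", "z"]

Answer: ["p", "z"]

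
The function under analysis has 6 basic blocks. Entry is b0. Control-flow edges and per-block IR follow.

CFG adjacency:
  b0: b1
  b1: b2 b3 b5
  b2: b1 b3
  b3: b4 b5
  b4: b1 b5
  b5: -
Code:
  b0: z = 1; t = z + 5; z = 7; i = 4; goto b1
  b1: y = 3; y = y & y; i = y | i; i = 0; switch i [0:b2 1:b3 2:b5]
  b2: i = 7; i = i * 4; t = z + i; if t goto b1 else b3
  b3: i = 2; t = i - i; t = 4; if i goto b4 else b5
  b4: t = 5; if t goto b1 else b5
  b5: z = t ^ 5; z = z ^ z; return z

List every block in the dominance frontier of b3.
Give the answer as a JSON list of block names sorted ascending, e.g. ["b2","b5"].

idom tree: b1←b0 b2←b1 b3←b1 b4←b3 b5←b1
Dom at joins:
  b1: preds {b0,b2,b4}: {b0} ∩ {b0,b1,b2} ∩ {b0,b1,b3,b4} = {b0}; idom=b0
  b3: preds {b1,b2}: {b0,b1} ∩ {b0,b1,b2} = {b0,b1}; idom=b1
  b5: preds {b1,b3,b4}: {b0,b1} ∩ {b0,b1,b3} ∩ {b0,b1,b3,b4} = {b0,b1}; idom=b1

DF walk-up:
  b1←b0: walk · to b0
  b1←b2: walk b2→b1 to b0
  b1←b4: walk b4→b3→b1 to b0
  b3←b1: walk · to b1
  b3←b2: walk b2 to b1
  b5←b1: walk · to b1
  b5←b3: walk b3 to b1
  b5←b4: walk b4→b3 to b1
  DF(b0)=∅
  DF(b1)={b1}
  DF(b2)={b1,b3}
  DF(b3)={b1,b5}
  DF(b4)={b1,b5}
  DF(b5)=∅

DF(b3) = ["b1", "b5"]

Answer: ["b1", "b5"]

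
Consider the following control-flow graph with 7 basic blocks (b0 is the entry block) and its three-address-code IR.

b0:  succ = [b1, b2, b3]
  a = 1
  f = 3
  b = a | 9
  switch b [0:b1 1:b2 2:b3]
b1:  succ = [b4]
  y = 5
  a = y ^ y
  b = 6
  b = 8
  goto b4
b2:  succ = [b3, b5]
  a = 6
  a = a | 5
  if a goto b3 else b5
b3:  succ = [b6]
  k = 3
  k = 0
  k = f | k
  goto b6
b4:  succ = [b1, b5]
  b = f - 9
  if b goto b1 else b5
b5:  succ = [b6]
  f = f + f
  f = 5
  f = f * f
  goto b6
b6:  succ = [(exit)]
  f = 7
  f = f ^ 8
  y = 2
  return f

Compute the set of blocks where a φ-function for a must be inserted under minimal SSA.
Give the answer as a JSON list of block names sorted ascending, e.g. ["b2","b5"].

Answer: ["b1", "b3", "b5", "b6"]

Analysis:
idom tree: b1←b0 b2←b0 b3←b0 b4←b1 b5←b0 b6←b0
Join-block Dom:
  b1: preds {b0,b4}: {b0} ∩ {b0,b1,b4} = {b0}; idom=b0
  b3: preds {b0,b2}: {b0} ∩ {b0,b2} = {b0}; idom=b0
  b5: preds {b2,b4}: {b0,b2} ∩ {b0,b1,b4} = {b0}; idom=b0
  b6: preds {b3,b5}: {b0,b3} ∩ {b0,b5} = {b0}; idom=b0

DF walk-up:
  join b1 pred b0: · stop@b0
  join b1 pred b4: b4→b1 stop@b0
  join b3 pred b0: · stop@b0
  join b3 pred b2: b2 stop@b0
  join b5 pred b2: b2 stop@b0
  join b5 pred b4: b4→b1 stop@b0
  join b6 pred b3: b3 stop@b0
  join b6 pred b5: b5 stop@b0
  DF(b0)=∅
  DF(b1)={b1,b5}
  DF(b2)={b3,b5}
  DF(b3)={b6}
  DF(b4)={b1,b5}
  DF(b5)={b6}
  DF(b6)=∅

φ for a: defs {b0,b1,b2}
  DF⁺ = {b1,b3,b5,b6}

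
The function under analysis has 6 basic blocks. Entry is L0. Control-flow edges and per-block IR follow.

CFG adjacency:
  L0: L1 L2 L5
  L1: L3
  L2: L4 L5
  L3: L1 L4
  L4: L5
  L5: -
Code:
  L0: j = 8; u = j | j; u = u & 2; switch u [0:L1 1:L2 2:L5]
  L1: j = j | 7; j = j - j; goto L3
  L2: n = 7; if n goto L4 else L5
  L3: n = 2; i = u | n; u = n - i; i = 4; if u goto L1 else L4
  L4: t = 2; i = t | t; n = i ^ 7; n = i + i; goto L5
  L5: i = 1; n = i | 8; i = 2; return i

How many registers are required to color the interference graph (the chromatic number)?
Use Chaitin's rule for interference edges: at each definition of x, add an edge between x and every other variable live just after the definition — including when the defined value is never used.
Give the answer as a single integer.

Answer: 4

Derivation:
Per-block:
  L0: {j,u} / ∅
  L1: {j} / {j}
  L2: {n} / ∅
  L3: {i,n,u} / {u}
  L4: {i,n,t} / ∅
  L5: {i,n} / ∅

Liveness:
  L0: in=∅ out={j,u}
  L1: in={j,u} out={j,u}
  L2: in=∅ out=∅
  L3: in={j,u} out={j,u}
  L4: in=∅ out=∅
  L5: in=∅ out=∅

Interfere edges:
  i — {j,n,u}
  j — {i,n,u}
  n — {i,j,u}
  t — ∅
  u — {i,j,n}

Registers:
  lower bound: {i,j,n,u} mutually conflict ⇒ χ ≥ 4
  4-colouring: r0={i,t}  r1={j}  r2={n}  r3={u}
  χ = 4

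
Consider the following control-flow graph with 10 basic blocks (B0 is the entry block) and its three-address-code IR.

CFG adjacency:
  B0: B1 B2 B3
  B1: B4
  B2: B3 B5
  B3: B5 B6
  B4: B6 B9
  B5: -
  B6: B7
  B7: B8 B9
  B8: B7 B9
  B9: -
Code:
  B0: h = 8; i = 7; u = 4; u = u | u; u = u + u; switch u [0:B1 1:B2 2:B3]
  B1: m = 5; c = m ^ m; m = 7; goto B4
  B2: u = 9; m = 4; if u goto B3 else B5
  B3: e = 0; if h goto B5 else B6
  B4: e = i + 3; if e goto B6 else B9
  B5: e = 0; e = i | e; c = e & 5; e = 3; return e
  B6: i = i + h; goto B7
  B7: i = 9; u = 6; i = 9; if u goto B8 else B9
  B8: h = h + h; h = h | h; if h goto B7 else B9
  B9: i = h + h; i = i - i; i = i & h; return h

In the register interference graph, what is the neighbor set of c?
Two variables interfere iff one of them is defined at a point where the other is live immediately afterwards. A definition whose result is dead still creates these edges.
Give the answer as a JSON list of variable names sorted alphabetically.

Per-block:
  B0 def {h,i,u} use ∅
  B1 def {c,m} use ∅
  B2 def {m,u} use ∅
  B3 def {e} use {h}
  B4 def {e} use {i}
  B5 def {c,e} use {i}
  B6 def {i} use {h,i}
  B7 def {i,u} use ∅
  B8 def {h} use {h}
  B9 def {i} use {h}

Live sets:
  live B0: ∅→{h,i}
  live B1: {h,i}→{h,i}
  live B2: {h,i}→{h,i}
  live B3: {h,i}→{h,i}
  live B4: {h,i}→{h,i}
  live B5: {i}→∅
  live B6: {h,i}→{h}
  live B7: {h}→{h}
  live B8: {h}→{h}
  live B9: {h}→∅

Conflict graph:
  c: {h,i}
  e: {h,i}
  h: {c,e,i,m,u}
  i: {c,e,h,m,u}
  m: {h,i,u}
  u: {h,i,m}

N(c) = ["h", "i"]

Answer: ["h", "i"]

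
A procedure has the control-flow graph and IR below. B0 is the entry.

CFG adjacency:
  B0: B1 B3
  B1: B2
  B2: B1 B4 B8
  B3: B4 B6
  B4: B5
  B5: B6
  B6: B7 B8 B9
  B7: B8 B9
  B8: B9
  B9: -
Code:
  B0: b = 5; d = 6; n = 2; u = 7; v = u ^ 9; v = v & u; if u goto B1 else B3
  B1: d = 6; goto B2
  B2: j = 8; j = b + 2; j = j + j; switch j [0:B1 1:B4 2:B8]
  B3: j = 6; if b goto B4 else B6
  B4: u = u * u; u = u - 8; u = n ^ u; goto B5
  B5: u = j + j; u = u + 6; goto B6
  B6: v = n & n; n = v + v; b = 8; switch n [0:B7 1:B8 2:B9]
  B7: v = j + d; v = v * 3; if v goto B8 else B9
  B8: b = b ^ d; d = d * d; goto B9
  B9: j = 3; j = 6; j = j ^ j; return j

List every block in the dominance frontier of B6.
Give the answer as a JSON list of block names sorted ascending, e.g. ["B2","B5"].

idom tree: B1←B0 B2←B1 B3←B0 B4←B0 B5←B4 B6←B0 B7←B6 B8←B0 B9←B0
Dom at joins:
  B1: preds {B0,B2}: {B0} ∩ {B0,B1,B2} = {B0}; idom=B0
  B4: preds {B2,B3}: {B0,B1,B2} ∩ {B0,B3} = {B0}; idom=B0
  B6: preds {B3,B5}: {B0,B3} ∩ {B0,B4,B5} = {B0}; idom=B0
  B8: preds {B2,B6,B7}: {B0,B1,B2} ∩ {B0,B6} ∩ {B0,B6,B7} = {B0}; idom=B0
  B9: preds {B6,B7,B8}: {B0,B6} ∩ {B0,B6,B7} ∩ {B0,B8} = {B0}; idom=B0

Frontier:
  B1←B0: walk · to B0
  B1←B2: walk B2→B1 to B0
  B4←B2: walk B2→B1 to B0
  B4←B3: walk B3 to B0
  B6←B3: walk B3 to B0
  B6←B5: walk B5→B4 to B0
  B8←B2: walk B2→B1 to B0
  B8←B6: walk B6 to B0
  B8←B7: walk B7→B6 to B0
  B9←B6: walk B6 to B0
  B9←B7: walk B7→B6 to B0
  B9←B8: walk B8 to B0
  DF(B0)=∅
  DF(B1)={B1,B4,B8}
  DF(B2)={B1,B4,B8}
  DF(B3)={B4,B6}
  DF(B4)={B6}
  DF(B5)={B6}
  DF(B6)={B8,B9}
  DF(B7)={B8,B9}
  DF(B8)={B9}
  DF(B9)=∅

DF(B6) = ["B8", "B9"]

Answer: ["B8", "B9"]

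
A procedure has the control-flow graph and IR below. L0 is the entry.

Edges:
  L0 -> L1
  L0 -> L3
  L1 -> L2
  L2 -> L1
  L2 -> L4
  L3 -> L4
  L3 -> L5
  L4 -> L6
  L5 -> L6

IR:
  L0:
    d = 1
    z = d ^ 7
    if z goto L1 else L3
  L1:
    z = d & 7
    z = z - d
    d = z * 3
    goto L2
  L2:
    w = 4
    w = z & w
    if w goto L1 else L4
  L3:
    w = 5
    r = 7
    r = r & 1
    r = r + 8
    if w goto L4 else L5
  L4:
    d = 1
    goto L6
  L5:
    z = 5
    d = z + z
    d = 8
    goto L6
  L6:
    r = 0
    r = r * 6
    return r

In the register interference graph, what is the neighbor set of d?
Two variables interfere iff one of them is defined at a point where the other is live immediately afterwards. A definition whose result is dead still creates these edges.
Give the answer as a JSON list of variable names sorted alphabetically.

Block summaries:
  L0: {d,z} / ∅
  L1: {d,z} / {d}
  L2: {w} / {z}
  L3: {r,w} / ∅
  L4: {d} / ∅
  L5: {d,z} / ∅
  L6: {r} / ∅

Liveness:
  L0: in=∅ out={d}
  L1: in={d} out={d,z}
  L2: in={d,z} out={d}
  L3: in=∅ out=∅
  L4: in=∅ out=∅
  L5: in=∅ out=∅
  L6: in=∅ out=∅

Interference:
  d: {w,z}
  r: {w}
  w: {d,r,z}
  z: {d,w}

N(d) = ["w", "z"]

Answer: ["w", "z"]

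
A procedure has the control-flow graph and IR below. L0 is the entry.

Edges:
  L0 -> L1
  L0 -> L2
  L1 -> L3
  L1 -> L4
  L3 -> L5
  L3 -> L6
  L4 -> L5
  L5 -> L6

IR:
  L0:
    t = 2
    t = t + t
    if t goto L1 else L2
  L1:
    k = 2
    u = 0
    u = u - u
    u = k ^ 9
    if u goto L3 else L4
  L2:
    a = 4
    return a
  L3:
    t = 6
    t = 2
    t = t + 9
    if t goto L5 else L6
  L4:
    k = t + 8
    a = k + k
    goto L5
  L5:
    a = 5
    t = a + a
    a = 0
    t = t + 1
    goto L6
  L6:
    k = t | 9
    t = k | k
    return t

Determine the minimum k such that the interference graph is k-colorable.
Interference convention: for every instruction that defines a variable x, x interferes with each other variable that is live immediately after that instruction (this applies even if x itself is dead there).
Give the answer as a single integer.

Answer: 3

Working:
def/use:
  L0: def={t} ue=∅
  L1: def={k,u} ue=∅
  L2: def={a} ue=∅
  L3: def={t} ue=∅
  L4: def={a,k} ue={t}
  L5: def={a,t} ue=∅
  L6: def={k,t} ue={t}

Backward fixpoint:
  L0 li=∅ lo={t}
  L1 li={t} lo={t}
  L2 li=∅ lo=∅
  L3 li=∅ lo={t}
  L4 li={t} lo=∅
  L5 li=∅ lo={t}
  L6 li={t} lo=∅

Interfere edges:
  a — {t}
  k — {t,u}
  t — {a,k,u}
  u — {k,t}

Chromatic number:
  {k,t,u} pairwise interfere (3-clique) ⇒ χ ≥ 3
  assign a→R1 k→R1 t→R0 u→R2 — no edge inside a register ⇒ χ ≤ 3
  χ = 3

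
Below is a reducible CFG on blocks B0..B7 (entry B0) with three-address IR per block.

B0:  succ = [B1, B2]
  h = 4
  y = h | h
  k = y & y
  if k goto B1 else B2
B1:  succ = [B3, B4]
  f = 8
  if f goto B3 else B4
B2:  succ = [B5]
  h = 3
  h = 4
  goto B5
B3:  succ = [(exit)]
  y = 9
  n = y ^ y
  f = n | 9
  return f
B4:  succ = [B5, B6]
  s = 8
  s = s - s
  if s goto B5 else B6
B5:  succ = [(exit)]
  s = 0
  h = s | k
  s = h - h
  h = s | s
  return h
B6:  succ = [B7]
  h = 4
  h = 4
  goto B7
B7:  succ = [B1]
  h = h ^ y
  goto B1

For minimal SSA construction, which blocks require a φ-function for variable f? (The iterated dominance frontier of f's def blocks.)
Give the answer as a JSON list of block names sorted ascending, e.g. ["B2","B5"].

idom tree: B1←B0 B2←B0 B3←B1 B4←B1 B5←B0 B6←B4 B7←B6
Dom∩ at merges:
  B1: preds {B0,B7}: {B0} ∩ {B0,B1,B4,B6,B7} = {B0}; idom=B0
  B5: preds {B2,B4}: {B0,B2} ∩ {B0,B1,B4} = {B0}; idom=B0

Frontier:
  B1←B0: walk · to B0
  B1←B7: walk B7→B6→B4→B1 to B0
  B5←B2: walk B2 to B0
  B5←B4: walk B4→B1 to B0
  B0 → ∅
  B1 → {B1,B5}
  B2 → {B5}
  B3 → ∅
  B4 → {B1,B5}
  B5 → ∅
  B6 → {B1}
  B7 → {B1}

φ for f: defs {B1,B3}
  DF⁺ = {B1,B5}

Answer: ["B1", "B5"]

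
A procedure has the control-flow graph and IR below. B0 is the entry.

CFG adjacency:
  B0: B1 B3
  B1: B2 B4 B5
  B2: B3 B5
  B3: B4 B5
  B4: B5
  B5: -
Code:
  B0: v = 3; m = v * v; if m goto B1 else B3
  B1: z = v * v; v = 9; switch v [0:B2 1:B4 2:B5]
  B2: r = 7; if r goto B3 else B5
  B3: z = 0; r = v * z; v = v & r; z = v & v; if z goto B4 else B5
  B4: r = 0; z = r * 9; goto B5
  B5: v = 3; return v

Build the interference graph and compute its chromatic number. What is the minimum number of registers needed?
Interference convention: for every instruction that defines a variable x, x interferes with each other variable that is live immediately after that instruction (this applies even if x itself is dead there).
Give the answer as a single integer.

Answer: 2

Analysis:
Per-block:
  B0: {m,v} / ∅
  B1: {v,z} / {v}
  B2: {r} / ∅
  B3: {r,v,z} / {v}
  B4: {r,z} / ∅
  B5: {v} / ∅

Liveness:
  live B0: ∅→{v}
  live B1: {v}→{v}
  live B2: {v}→{v}
  live B3: {v}→∅
  live B4: ∅→∅
  live B5: ∅→∅

Interfere edges:
  m↔{v}
  r↔{v}
  v↔{m,r,z}
  z↔{v}

Registers:
  clique {m,v} ⇒ need ≥ 2
  assign m→R1 r→R1 v→R0 z→R1 — no edge inside a register ⇒ χ ≤ 2
  χ = 2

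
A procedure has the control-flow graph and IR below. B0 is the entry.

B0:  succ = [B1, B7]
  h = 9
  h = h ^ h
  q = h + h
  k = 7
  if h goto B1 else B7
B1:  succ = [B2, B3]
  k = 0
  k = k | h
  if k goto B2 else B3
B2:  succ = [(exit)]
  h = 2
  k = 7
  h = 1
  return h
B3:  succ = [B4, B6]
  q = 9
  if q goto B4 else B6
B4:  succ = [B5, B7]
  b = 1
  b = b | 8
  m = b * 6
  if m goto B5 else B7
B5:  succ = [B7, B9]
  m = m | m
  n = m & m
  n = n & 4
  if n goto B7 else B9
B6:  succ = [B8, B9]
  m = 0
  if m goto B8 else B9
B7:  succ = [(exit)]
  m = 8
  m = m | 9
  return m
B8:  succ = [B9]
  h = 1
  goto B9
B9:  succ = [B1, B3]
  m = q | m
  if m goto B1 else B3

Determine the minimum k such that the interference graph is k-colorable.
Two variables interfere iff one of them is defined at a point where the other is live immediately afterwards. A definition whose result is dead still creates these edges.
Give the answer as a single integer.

Block summaries:
  B0: {h,k,q} / ∅
  B1: {k} / {h}
  B2: {h,k} / ∅
  B3: {q} / ∅
  B4: {b,m} / ∅
  B5: {m,n} / {m}
  B6: {m} / ∅
  B7: {m} / ∅
  B8: {h} / ∅
  B9: {m} / {m,q}

Backward fixpoint:
  live B0: ∅→{h}
  live B1: {h}→{h}
  live B2: ∅→∅
  live B3: {h}→{h,q}
  live B4: {h,q}→{h,m,q}
  live B5: {h,m,q}→{h,m,q}
  live B6: {h,q}→{h,m,q}
  live B7: ∅→∅
  live B8: {m,q}→{h,m,q}
  live B9: {h,m,q}→{h}

Interfere edges:
  b — {h,q}
  h — {b,k,m,n,q}
  k — {h}
  m — {h,n,q}
  n — {h,m,q}
  q — {b,h,m,n}

Chromatic number:
  lower bound: {h,m,n,q} mutually conflict ⇒ χ ≥ 4
  4-colouring: r0={h}  r1={k,q}  r2={b,m}  r3={n}
  χ = 4

Answer: 4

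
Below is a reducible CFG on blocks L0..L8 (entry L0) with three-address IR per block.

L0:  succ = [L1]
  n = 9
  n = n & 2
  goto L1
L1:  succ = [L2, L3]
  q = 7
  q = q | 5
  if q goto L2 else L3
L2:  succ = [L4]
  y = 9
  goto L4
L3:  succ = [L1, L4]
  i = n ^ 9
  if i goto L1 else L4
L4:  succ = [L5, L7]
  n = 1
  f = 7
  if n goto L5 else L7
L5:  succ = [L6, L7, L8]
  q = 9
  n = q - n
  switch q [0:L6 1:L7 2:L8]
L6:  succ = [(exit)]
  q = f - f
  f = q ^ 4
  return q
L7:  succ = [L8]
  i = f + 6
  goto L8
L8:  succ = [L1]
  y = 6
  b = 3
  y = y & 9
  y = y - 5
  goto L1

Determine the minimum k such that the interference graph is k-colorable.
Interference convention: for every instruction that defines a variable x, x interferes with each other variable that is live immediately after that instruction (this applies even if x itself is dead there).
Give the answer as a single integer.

Answer: 3

Derivation:
Block summaries:
  L0 def {n} use ∅
  L1 def {q} use ∅
  L2 def {y} use ∅
  L3 def {i} use {n}
  L4 def {f,n} use ∅
  L5 def {n,q} use {n}
  L6 def {f,q} use {f}
  L7 def {i} use {f}
  L8 def {b,y} use ∅

Live sets:
  live L0: ∅→{n}
  live L1: {n}→{n}
  live L2: ∅→∅
  live L3: {n}→{n}
  live L4: ∅→{f,n}
  live L5: {f,n}→{f,n}
  live L6: {f}→∅
  live L7: {f,n}→{n}
  live L8: {n}→{n}

Interference:
  b — {n,y}
  f — {n,q}
  i — {n}
  n — {b,f,i,q,y}
  q — {f,n}
  y — {b,n}

Chromatic number:
  lower bound: {b,n,y} mutually conflict ⇒ χ ≥ 3
  3-colouring: R0={n}  R1={b,f,i}  R2={q,y}
  χ = 3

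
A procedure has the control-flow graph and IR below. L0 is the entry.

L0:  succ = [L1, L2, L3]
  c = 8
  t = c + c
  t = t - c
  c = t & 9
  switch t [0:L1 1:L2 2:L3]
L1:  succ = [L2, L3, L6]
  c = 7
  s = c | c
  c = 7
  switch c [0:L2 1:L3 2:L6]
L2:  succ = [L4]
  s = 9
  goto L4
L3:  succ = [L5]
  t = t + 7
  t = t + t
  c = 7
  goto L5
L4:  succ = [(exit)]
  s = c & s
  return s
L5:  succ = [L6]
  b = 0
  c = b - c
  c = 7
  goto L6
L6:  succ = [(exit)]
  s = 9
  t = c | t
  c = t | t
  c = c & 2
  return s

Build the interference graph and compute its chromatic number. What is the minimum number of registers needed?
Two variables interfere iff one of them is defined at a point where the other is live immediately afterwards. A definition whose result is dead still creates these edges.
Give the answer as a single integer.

Per-block:
  L0: def={c,t} ue=∅
  L1: def={c,s} ue=∅
  L2: def={s} ue=∅
  L3: def={c,t} ue={t}
  L4: def={s} ue={c,s}
  L5: def={b,c} ue={c}
  L6: def={c,s,t} ue={c,t}

Liveness:
  L0: in=∅ out={c,t}
  L1: in={t} out={c,t}
  L2: in={c} out={c,s}
  L3: in={t} out={c,t}
  L4: in={c,s} out=∅
  L5: in={c,t} out={c,t}
  L6: in={c,t} out=∅

Interfere edges:
  b↔{c,t}
  c↔{b,s,t}
  s↔{c,t}
  t↔{b,c,s}

Chromatic number:
  {b,c,t} pairwise interfere (3-clique) ⇒ χ ≥ 3
  assign b→R2 c→R0 s→R2 t→R1 — no edge inside a register ⇒ χ ≤ 3
  χ = 3

Answer: 3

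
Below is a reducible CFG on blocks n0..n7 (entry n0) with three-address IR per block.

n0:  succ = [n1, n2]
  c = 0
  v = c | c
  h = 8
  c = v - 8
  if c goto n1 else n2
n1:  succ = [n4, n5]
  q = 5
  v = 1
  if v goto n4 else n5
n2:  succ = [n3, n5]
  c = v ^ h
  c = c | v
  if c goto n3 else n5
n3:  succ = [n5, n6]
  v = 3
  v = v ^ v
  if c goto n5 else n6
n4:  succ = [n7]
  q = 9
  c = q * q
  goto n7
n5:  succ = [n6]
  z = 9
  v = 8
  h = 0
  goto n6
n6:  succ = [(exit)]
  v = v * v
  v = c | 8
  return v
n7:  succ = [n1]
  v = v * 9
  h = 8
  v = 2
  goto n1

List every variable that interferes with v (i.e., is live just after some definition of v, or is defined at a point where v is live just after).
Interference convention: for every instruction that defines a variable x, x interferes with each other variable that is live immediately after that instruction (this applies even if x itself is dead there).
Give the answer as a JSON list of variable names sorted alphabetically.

Per-block:
  n0: {c,h,v} / ∅
  n1: {q,v} / ∅
  n2: {c} / {h,v}
  n3: {v} / {c}
  n4: {c,q} / ∅
  n5: {h,v,z} / ∅
  n6: {v} / {c,v}
  n7: {h,v} / {v}

Liveness:
  n0 li=∅ lo={c,h,v}
  n1 li={c} lo={c,v}
  n2 li={h,v} lo={c}
  n3 li={c} lo={c,v}
  n4 li={v} lo={c,v}
  n5 li={c} lo={c,v}
  n6 li={c,v} lo=∅
  n7 li={c,v} lo={c}

Conflict graph:
  c↔{h,q,v,z}
  h↔{c,v}
  q↔{c,v}
  v↔{c,h,q}
  z↔{c}

N(v) = ["c", "h", "q"]

Answer: ["c", "h", "q"]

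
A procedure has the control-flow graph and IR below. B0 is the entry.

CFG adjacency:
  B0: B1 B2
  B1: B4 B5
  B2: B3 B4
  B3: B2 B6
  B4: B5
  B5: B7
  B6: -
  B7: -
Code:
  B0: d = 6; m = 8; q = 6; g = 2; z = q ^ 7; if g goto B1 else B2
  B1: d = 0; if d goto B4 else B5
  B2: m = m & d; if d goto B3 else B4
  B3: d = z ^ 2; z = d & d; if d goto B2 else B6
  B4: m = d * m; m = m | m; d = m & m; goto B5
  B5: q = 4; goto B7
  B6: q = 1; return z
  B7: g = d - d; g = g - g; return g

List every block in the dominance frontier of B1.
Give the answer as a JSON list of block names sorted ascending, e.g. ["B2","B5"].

Answer: ["B4", "B5"]

Analysis:
idom tree: B1←B0 B2←B0 B3←B2 B4←B0 B5←B0 B6←B3 B7←B5
Dom at joins:
  B2: preds {B0,B3}: {B0} ∩ {B0,B2,B3} = {B0}; idom=B0
  B4: preds {B1,B2}: {B0,B1} ∩ {B0,B2} = {B0}; idom=B0
  B5: preds {B1,B4}: {B0,B1} ∩ {B0,B4} = {B0}; idom=B0

DF walk-up:
  join B2 pred B0: · stop@B0
  join B2 pred B3: B3→B2 stop@B0
  join B4 pred B1: B1 stop@B0
  join B4 pred B2: B2 stop@B0
  join B5 pred B1: B1 stop@B0
  join B5 pred B4: B4 stop@B0
  B0 → ∅
  B1 → {B4,B5}
  B2 → {B2,B4}
  B3 → {B2}
  B4 → {B5}
  B5 → ∅
  B6 → ∅
  B7 → ∅

DF(B1) = ["B4", "B5"]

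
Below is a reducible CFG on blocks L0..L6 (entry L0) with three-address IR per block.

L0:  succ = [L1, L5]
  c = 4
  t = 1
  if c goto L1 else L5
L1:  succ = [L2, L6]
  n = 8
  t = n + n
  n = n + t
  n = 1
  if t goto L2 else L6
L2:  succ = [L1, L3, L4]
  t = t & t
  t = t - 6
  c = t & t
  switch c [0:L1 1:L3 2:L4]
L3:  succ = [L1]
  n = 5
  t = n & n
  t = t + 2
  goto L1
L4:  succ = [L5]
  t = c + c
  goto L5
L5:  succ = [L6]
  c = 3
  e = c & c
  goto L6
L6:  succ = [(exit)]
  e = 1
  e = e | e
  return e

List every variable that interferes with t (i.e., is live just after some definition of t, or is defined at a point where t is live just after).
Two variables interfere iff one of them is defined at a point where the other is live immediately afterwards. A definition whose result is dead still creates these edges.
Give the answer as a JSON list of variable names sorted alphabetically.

def/use:
  L0: def={c,t} ue=∅
  L1: def={n,t} ue=∅
  L2: def={c,t} ue={t}
  L3: def={n,t} ue=∅
  L4: def={t} ue={c}
  L5: def={c,e} ue=∅
  L6: def={e} ue=∅

Backward fixpoint:
  live L0: ∅→∅
  live L1: ∅→{t}
  live L2: {t}→{c}
  live L3: ∅→∅
  live L4: {c}→∅
  live L5: ∅→∅
  live L6: ∅→∅

Interfere edges:
  c: {t}
  e: ∅
  n: {t}
  t: {c,n}

N(t) = ["c", "n"]

Answer: ["c", "n"]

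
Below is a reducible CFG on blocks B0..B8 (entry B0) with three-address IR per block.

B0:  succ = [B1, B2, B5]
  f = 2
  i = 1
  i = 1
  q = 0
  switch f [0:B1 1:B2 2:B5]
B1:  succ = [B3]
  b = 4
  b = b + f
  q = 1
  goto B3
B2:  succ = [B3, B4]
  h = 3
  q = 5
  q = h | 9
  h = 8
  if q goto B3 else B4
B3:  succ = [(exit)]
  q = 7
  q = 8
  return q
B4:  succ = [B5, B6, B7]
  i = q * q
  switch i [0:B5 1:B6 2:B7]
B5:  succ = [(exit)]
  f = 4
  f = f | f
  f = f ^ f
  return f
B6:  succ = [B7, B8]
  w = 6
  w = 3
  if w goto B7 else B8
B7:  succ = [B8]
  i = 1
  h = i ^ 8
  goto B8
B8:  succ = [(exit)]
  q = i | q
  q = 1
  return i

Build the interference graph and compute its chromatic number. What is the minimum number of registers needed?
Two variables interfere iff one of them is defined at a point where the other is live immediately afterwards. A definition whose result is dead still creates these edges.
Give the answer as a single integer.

Per-block:
  B0: def={f,i,q} ue=∅
  B1: def={b,q} ue={f}
  B2: def={h,q} ue=∅
  B3: def={q} ue=∅
  B4: def={i} ue={q}
  B5: def={f} ue=∅
  B6: def={w} ue=∅
  B7: def={h,i} ue=∅
  B8: def={q} ue={i,q}

Backward fixpoint:
  B0 li=∅ lo={f}
  B1 li={f} lo=∅
  B2 li=∅ lo={q}
  B3 li=∅ lo=∅
  B4 li={q} lo={i,q}
  B5 li=∅ lo=∅
  B6 li={i,q} lo={i,q}
  B7 li={q} lo={i,q}
  B8 li={i,q} lo=∅

Interference:
  b↔{f}
  f↔{b,i,q}
  h↔{i,q}
  i↔{f,h,q,w}
  q↔{f,h,i,w}
  w↔{i,q}

Registers:
  clique {f,i,q} ⇒ need ≥ 3
  assign b→c0 f→c2 h→c2 i→c0 q→c1 w→c2 — no edge inside a register ⇒ χ ≤ 3
  χ = 3

Answer: 3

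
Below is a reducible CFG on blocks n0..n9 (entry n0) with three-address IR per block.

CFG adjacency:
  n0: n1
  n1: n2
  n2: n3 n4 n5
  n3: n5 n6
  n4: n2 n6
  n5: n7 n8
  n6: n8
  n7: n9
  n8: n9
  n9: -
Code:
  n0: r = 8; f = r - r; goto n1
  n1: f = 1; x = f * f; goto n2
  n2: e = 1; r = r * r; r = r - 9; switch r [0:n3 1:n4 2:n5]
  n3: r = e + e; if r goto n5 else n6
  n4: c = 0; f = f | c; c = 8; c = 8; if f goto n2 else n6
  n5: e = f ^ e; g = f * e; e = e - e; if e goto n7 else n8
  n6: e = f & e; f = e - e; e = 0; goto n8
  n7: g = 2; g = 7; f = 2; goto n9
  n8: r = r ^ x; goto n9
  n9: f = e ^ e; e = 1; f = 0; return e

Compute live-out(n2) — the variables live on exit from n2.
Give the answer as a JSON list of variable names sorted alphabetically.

Answer: ["e", "f", "r", "x"]

Working:
def/use:
  n0: def={f,r} ue=∅
  n1: def={f,x} ue=∅
  n2: def={e,r} ue={r}
  n3: def={r} ue={e}
  n4: def={c,f} ue={f}
  n5: def={e,g} ue={e,f}
  n6: def={e,f} ue={e,f}
  n7: def={f,g} ue=∅
  n8: def={r} ue={r,x}
  n9: def={e,f} ue={e}

Liveness:
  live n0: ∅→{r}
  live n1: {r}→{f,r,x}
  live n2: {f,r,x}→{e,f,r,x}
  live n3: {e,f,x}→{e,f,r,x}
  live n4: {e,f,r,x}→{e,f,r,x}
  live n5: {e,f,r,x}→{e,r,x}
  live n6: {e,f,r,x}→{e,r,x}
  live n7: {e}→{e}
  live n8: {e,r,x}→{e}
  live n9: {e}→∅

live-out(n2) = ["e", "f", "r", "x"]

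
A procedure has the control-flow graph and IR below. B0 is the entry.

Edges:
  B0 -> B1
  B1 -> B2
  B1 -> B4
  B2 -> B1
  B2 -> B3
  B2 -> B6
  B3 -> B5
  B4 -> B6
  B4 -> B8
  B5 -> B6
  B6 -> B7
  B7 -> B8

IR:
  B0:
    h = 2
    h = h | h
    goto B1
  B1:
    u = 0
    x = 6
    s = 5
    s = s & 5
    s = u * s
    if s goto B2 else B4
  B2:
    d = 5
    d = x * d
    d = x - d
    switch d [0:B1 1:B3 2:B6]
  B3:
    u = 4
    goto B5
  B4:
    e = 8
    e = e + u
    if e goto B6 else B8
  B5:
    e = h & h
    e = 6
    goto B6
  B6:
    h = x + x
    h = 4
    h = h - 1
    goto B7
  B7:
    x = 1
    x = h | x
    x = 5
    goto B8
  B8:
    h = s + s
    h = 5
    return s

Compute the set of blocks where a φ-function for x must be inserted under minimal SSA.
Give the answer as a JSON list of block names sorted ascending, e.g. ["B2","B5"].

Answer: ["B1", "B8"]

Analysis:
idom tree: B1←B0 B2←B1 B3←B2 B4←B1 B5←B3 B6←B1 B7←B6 B8←B1
Dom at joins:
  B1: preds {B0,B2}: {B0} ∩ {B0,B1,B2} = {B0}; idom=B0
  B6: preds {B2,B4,B5}: {B0,B1,B2} ∩ {B0,B1,B4} ∩ {B0,B1,B2,B3,B5} = {B0,B1}; idom=B1
  B8: preds {B4,B7}: {B0,B1,B4} ∩ {B0,B1,B6,B7} = {B0,B1}; idom=B1

DF walk-up:
  join B1 pred B0: · stop@B0
  join B1 pred B2: B2→B1 stop@B0
  join B6 pred B2: B2 stop@B1
  join B6 pred B4: B4 stop@B1
  join B6 pred B5: B5→B3→B2 stop@B1
  join B8 pred B4: B4 stop@B1
  join B8 pred B7: B7→B6 stop@B1
  B0: DF=∅
  B1: DF={B1}
  B2: DF={B1,B6}
  B3: DF={B6}
  B4: DF={B6,B8}
  B5: DF={B6}
  B6: DF={B8}
  B7: DF={B8}
  B8: DF=∅

φ for x: defs {B1,B7}
  DF⁺ = {B1,B8}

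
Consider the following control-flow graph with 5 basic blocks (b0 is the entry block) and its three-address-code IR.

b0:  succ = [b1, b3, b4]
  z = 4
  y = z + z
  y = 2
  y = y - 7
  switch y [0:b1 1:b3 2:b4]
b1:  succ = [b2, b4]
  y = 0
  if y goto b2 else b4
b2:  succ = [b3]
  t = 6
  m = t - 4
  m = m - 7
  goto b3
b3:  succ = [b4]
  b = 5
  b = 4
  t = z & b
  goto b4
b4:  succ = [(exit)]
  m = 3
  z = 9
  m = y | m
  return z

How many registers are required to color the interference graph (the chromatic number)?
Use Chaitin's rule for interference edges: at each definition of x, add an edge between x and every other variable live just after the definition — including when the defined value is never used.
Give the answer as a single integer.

Answer: 3

Derivation:
Block summaries:
  b0: def={y,z} ue=∅
  b1: def={y} ue=∅
  b2: def={m,t} ue=∅
  b3: def={b,t} ue={z}
  b4: def={m,z} ue={y}

Backward fixpoint:
  b0: in=∅ out={y,z}
  b1: in={z} out={y,z}
  b2: in={y,z} out={y,z}
  b3: in={y,z} out={y}
  b4: in={y} out=∅

Interference:
  b↔{y,z}
  m↔{y,z}
  t↔{y,z}
  y↔{b,m,t,z}
  z↔{b,m,t,y}

Chromatic number:
  lower bound: {b,y,z} mutually conflict ⇒ χ ≥ 3
  assign b→c2 m→c2 t→c2 y→c0 z→c1 — no edge inside a register ⇒ χ ≤ 3
  χ = 3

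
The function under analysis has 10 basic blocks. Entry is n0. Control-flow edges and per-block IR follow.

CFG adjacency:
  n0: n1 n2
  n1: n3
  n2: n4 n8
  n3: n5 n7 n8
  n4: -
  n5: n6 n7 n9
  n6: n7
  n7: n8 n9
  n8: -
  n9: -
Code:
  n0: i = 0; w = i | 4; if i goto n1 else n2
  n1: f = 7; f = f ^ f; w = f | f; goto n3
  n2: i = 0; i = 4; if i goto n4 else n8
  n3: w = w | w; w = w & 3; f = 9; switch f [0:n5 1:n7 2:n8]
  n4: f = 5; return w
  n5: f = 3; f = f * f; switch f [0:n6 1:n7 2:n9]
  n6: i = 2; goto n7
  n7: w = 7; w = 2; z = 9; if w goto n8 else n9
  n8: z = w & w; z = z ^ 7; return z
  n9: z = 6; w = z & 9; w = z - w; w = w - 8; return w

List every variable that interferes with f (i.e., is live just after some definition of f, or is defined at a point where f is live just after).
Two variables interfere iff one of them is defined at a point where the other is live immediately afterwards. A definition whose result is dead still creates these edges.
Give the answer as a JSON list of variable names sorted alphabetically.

Per-block:
  n0: {i,w} / ∅
  n1: {f,w} / ∅
  n2: {i} / ∅
  n3: {f,w} / {w}
  n4: {f} / {w}
  n5: {f} / ∅
  n6: {i} / ∅
  n7: {w,z} / ∅
  n8: {z} / {w}
  n9: {w,z} / ∅

Live sets:
  n0 li=∅ lo={w}
  n1 li=∅ lo={w}
  n2 li={w} lo={w}
  n3 li={w} lo={w}
  n4 li={w} lo=∅
  n5 li=∅ lo=∅
  n6 li=∅ lo=∅
  n7 li=∅ lo={w}
  n8 li={w} lo=∅
  n9 li=∅ lo=∅

Interference:
  f↔{w}
  i↔{w}
  w↔{f,i,z}
  z↔{w}

N(f) = ["w"]

Answer: ["w"]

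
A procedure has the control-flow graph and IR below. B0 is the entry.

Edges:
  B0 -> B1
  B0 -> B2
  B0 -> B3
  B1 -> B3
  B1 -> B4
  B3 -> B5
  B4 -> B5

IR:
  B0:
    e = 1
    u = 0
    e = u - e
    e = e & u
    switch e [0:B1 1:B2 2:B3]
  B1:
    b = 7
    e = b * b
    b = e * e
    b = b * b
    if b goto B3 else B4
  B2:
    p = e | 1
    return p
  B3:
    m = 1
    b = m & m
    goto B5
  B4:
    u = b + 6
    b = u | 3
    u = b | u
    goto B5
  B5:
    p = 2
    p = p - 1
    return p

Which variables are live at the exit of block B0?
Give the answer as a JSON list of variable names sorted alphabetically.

def/use:
  B0: {e,u} / ∅
  B1: {b,e} / ∅
  B2: {p} / {e}
  B3: {b,m} / ∅
  B4: {b,u} / {b}
  B5: {p} / ∅

Liveness:
  B0 li=∅ lo={e}
  B1 li=∅ lo={b}
  B2 li={e} lo=∅
  B3 li=∅ lo=∅
  B4 li={b} lo=∅
  B5 li=∅ lo=∅

live-out(B0) = ["e"]

Answer: ["e"]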